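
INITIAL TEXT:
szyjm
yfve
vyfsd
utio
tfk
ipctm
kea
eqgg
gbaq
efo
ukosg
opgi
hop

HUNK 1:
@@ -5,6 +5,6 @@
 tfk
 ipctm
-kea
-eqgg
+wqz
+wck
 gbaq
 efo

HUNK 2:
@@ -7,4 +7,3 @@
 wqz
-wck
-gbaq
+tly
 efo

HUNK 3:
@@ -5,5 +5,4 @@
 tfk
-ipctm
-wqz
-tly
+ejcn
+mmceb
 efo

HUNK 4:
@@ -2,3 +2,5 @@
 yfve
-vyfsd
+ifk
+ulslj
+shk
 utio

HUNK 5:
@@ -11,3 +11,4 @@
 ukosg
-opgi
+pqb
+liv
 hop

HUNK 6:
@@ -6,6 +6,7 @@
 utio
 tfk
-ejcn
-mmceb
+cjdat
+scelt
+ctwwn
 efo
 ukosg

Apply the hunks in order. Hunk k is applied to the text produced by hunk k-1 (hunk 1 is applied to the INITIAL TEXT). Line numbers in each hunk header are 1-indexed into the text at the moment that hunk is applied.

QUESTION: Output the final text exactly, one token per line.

Answer: szyjm
yfve
ifk
ulslj
shk
utio
tfk
cjdat
scelt
ctwwn
efo
ukosg
pqb
liv
hop

Derivation:
Hunk 1: at line 5 remove [kea,eqgg] add [wqz,wck] -> 13 lines: szyjm yfve vyfsd utio tfk ipctm wqz wck gbaq efo ukosg opgi hop
Hunk 2: at line 7 remove [wck,gbaq] add [tly] -> 12 lines: szyjm yfve vyfsd utio tfk ipctm wqz tly efo ukosg opgi hop
Hunk 3: at line 5 remove [ipctm,wqz,tly] add [ejcn,mmceb] -> 11 lines: szyjm yfve vyfsd utio tfk ejcn mmceb efo ukosg opgi hop
Hunk 4: at line 2 remove [vyfsd] add [ifk,ulslj,shk] -> 13 lines: szyjm yfve ifk ulslj shk utio tfk ejcn mmceb efo ukosg opgi hop
Hunk 5: at line 11 remove [opgi] add [pqb,liv] -> 14 lines: szyjm yfve ifk ulslj shk utio tfk ejcn mmceb efo ukosg pqb liv hop
Hunk 6: at line 6 remove [ejcn,mmceb] add [cjdat,scelt,ctwwn] -> 15 lines: szyjm yfve ifk ulslj shk utio tfk cjdat scelt ctwwn efo ukosg pqb liv hop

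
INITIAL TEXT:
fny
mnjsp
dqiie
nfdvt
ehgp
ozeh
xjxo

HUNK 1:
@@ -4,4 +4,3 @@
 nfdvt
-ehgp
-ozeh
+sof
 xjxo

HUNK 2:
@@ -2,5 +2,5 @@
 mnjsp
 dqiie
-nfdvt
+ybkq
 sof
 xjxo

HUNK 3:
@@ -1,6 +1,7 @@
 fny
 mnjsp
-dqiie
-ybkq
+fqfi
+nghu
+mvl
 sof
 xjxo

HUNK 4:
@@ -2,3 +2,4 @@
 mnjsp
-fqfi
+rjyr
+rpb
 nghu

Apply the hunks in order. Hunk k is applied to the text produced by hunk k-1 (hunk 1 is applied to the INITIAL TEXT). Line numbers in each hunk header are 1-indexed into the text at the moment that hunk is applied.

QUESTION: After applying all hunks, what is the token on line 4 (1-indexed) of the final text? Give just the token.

Answer: rpb

Derivation:
Hunk 1: at line 4 remove [ehgp,ozeh] add [sof] -> 6 lines: fny mnjsp dqiie nfdvt sof xjxo
Hunk 2: at line 2 remove [nfdvt] add [ybkq] -> 6 lines: fny mnjsp dqiie ybkq sof xjxo
Hunk 3: at line 1 remove [dqiie,ybkq] add [fqfi,nghu,mvl] -> 7 lines: fny mnjsp fqfi nghu mvl sof xjxo
Hunk 4: at line 2 remove [fqfi] add [rjyr,rpb] -> 8 lines: fny mnjsp rjyr rpb nghu mvl sof xjxo
Final line 4: rpb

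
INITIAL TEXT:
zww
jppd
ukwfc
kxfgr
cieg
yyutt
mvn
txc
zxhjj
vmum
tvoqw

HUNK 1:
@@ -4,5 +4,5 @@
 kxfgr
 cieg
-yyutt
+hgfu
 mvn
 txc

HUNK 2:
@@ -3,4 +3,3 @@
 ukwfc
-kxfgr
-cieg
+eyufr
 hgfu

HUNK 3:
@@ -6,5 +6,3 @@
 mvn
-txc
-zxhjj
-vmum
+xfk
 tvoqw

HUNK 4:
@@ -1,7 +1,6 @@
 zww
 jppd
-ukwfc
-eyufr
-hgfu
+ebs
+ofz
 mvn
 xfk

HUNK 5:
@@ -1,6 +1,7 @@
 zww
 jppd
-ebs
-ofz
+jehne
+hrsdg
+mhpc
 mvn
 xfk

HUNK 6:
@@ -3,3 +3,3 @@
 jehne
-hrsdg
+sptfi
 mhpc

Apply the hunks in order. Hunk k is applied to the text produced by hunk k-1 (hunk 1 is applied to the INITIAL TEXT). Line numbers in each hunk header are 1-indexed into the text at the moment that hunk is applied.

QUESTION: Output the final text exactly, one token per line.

Hunk 1: at line 4 remove [yyutt] add [hgfu] -> 11 lines: zww jppd ukwfc kxfgr cieg hgfu mvn txc zxhjj vmum tvoqw
Hunk 2: at line 3 remove [kxfgr,cieg] add [eyufr] -> 10 lines: zww jppd ukwfc eyufr hgfu mvn txc zxhjj vmum tvoqw
Hunk 3: at line 6 remove [txc,zxhjj,vmum] add [xfk] -> 8 lines: zww jppd ukwfc eyufr hgfu mvn xfk tvoqw
Hunk 4: at line 1 remove [ukwfc,eyufr,hgfu] add [ebs,ofz] -> 7 lines: zww jppd ebs ofz mvn xfk tvoqw
Hunk 5: at line 1 remove [ebs,ofz] add [jehne,hrsdg,mhpc] -> 8 lines: zww jppd jehne hrsdg mhpc mvn xfk tvoqw
Hunk 6: at line 3 remove [hrsdg] add [sptfi] -> 8 lines: zww jppd jehne sptfi mhpc mvn xfk tvoqw

Answer: zww
jppd
jehne
sptfi
mhpc
mvn
xfk
tvoqw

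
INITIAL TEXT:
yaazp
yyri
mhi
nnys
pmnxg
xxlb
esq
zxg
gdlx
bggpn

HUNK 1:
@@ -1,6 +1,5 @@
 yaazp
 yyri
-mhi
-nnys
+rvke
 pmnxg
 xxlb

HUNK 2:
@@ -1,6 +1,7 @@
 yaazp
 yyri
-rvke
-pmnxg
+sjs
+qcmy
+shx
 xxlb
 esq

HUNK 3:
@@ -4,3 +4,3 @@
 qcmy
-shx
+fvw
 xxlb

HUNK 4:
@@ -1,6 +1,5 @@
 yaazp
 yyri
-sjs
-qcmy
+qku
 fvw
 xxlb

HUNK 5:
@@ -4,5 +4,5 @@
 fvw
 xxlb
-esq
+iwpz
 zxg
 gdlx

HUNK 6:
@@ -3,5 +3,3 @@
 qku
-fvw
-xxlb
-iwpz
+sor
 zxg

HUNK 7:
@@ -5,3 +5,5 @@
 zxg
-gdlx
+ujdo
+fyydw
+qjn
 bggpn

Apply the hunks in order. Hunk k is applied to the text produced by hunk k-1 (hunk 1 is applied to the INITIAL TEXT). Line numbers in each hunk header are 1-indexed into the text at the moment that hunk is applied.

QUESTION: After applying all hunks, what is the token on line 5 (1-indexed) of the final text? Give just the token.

Answer: zxg

Derivation:
Hunk 1: at line 1 remove [mhi,nnys] add [rvke] -> 9 lines: yaazp yyri rvke pmnxg xxlb esq zxg gdlx bggpn
Hunk 2: at line 1 remove [rvke,pmnxg] add [sjs,qcmy,shx] -> 10 lines: yaazp yyri sjs qcmy shx xxlb esq zxg gdlx bggpn
Hunk 3: at line 4 remove [shx] add [fvw] -> 10 lines: yaazp yyri sjs qcmy fvw xxlb esq zxg gdlx bggpn
Hunk 4: at line 1 remove [sjs,qcmy] add [qku] -> 9 lines: yaazp yyri qku fvw xxlb esq zxg gdlx bggpn
Hunk 5: at line 4 remove [esq] add [iwpz] -> 9 lines: yaazp yyri qku fvw xxlb iwpz zxg gdlx bggpn
Hunk 6: at line 3 remove [fvw,xxlb,iwpz] add [sor] -> 7 lines: yaazp yyri qku sor zxg gdlx bggpn
Hunk 7: at line 5 remove [gdlx] add [ujdo,fyydw,qjn] -> 9 lines: yaazp yyri qku sor zxg ujdo fyydw qjn bggpn
Final line 5: zxg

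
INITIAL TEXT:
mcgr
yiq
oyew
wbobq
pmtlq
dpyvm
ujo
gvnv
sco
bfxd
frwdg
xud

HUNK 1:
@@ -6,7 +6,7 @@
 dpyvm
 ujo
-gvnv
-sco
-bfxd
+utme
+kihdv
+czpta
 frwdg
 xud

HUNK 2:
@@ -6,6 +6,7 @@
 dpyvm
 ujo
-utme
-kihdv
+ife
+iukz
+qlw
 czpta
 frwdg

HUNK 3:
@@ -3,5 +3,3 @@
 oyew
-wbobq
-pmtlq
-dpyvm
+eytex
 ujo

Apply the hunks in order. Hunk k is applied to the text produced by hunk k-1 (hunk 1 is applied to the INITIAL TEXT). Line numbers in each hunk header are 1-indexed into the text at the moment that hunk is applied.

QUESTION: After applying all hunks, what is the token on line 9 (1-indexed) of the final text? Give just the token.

Answer: czpta

Derivation:
Hunk 1: at line 6 remove [gvnv,sco,bfxd] add [utme,kihdv,czpta] -> 12 lines: mcgr yiq oyew wbobq pmtlq dpyvm ujo utme kihdv czpta frwdg xud
Hunk 2: at line 6 remove [utme,kihdv] add [ife,iukz,qlw] -> 13 lines: mcgr yiq oyew wbobq pmtlq dpyvm ujo ife iukz qlw czpta frwdg xud
Hunk 3: at line 3 remove [wbobq,pmtlq,dpyvm] add [eytex] -> 11 lines: mcgr yiq oyew eytex ujo ife iukz qlw czpta frwdg xud
Final line 9: czpta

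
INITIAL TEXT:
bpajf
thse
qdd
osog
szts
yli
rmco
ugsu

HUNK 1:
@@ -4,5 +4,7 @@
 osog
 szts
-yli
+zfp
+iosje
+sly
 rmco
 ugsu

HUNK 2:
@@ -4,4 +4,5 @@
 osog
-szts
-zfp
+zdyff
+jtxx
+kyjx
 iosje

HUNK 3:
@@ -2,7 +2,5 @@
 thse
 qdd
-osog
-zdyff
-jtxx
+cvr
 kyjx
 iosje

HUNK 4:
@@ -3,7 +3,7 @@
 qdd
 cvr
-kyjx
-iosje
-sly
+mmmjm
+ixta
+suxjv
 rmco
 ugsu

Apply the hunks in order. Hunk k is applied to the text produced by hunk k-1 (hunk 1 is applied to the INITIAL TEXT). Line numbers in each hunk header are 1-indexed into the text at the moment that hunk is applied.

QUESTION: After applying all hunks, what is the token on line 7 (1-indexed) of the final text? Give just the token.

Answer: suxjv

Derivation:
Hunk 1: at line 4 remove [yli] add [zfp,iosje,sly] -> 10 lines: bpajf thse qdd osog szts zfp iosje sly rmco ugsu
Hunk 2: at line 4 remove [szts,zfp] add [zdyff,jtxx,kyjx] -> 11 lines: bpajf thse qdd osog zdyff jtxx kyjx iosje sly rmco ugsu
Hunk 3: at line 2 remove [osog,zdyff,jtxx] add [cvr] -> 9 lines: bpajf thse qdd cvr kyjx iosje sly rmco ugsu
Hunk 4: at line 3 remove [kyjx,iosje,sly] add [mmmjm,ixta,suxjv] -> 9 lines: bpajf thse qdd cvr mmmjm ixta suxjv rmco ugsu
Final line 7: suxjv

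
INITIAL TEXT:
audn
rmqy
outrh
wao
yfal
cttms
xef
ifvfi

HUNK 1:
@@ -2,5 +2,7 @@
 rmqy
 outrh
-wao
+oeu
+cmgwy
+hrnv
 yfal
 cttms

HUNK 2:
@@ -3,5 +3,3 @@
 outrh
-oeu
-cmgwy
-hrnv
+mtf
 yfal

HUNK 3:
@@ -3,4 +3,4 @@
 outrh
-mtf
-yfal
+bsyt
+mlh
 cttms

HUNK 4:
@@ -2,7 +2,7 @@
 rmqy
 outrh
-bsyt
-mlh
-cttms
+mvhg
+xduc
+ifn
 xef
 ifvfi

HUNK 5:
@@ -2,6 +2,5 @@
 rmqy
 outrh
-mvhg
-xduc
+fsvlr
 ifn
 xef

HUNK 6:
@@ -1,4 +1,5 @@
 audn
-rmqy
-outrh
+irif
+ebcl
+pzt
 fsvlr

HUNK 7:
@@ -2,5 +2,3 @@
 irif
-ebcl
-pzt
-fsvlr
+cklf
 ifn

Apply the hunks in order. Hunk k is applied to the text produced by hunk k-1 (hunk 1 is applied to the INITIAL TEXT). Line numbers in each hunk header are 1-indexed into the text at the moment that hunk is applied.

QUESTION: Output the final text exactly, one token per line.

Hunk 1: at line 2 remove [wao] add [oeu,cmgwy,hrnv] -> 10 lines: audn rmqy outrh oeu cmgwy hrnv yfal cttms xef ifvfi
Hunk 2: at line 3 remove [oeu,cmgwy,hrnv] add [mtf] -> 8 lines: audn rmqy outrh mtf yfal cttms xef ifvfi
Hunk 3: at line 3 remove [mtf,yfal] add [bsyt,mlh] -> 8 lines: audn rmqy outrh bsyt mlh cttms xef ifvfi
Hunk 4: at line 2 remove [bsyt,mlh,cttms] add [mvhg,xduc,ifn] -> 8 lines: audn rmqy outrh mvhg xduc ifn xef ifvfi
Hunk 5: at line 2 remove [mvhg,xduc] add [fsvlr] -> 7 lines: audn rmqy outrh fsvlr ifn xef ifvfi
Hunk 6: at line 1 remove [rmqy,outrh] add [irif,ebcl,pzt] -> 8 lines: audn irif ebcl pzt fsvlr ifn xef ifvfi
Hunk 7: at line 2 remove [ebcl,pzt,fsvlr] add [cklf] -> 6 lines: audn irif cklf ifn xef ifvfi

Answer: audn
irif
cklf
ifn
xef
ifvfi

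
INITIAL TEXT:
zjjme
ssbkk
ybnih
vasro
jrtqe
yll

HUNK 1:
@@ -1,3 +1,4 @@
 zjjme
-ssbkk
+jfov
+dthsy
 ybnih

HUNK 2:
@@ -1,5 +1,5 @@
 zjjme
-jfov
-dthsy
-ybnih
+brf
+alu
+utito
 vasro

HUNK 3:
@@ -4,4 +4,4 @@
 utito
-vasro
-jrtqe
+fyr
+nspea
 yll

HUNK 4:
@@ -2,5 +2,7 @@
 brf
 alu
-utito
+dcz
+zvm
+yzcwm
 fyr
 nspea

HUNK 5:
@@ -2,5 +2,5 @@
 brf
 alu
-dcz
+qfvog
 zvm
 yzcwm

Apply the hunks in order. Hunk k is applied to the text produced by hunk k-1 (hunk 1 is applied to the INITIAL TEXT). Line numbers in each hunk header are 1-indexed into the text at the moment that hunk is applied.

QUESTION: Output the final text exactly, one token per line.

Hunk 1: at line 1 remove [ssbkk] add [jfov,dthsy] -> 7 lines: zjjme jfov dthsy ybnih vasro jrtqe yll
Hunk 2: at line 1 remove [jfov,dthsy,ybnih] add [brf,alu,utito] -> 7 lines: zjjme brf alu utito vasro jrtqe yll
Hunk 3: at line 4 remove [vasro,jrtqe] add [fyr,nspea] -> 7 lines: zjjme brf alu utito fyr nspea yll
Hunk 4: at line 2 remove [utito] add [dcz,zvm,yzcwm] -> 9 lines: zjjme brf alu dcz zvm yzcwm fyr nspea yll
Hunk 5: at line 2 remove [dcz] add [qfvog] -> 9 lines: zjjme brf alu qfvog zvm yzcwm fyr nspea yll

Answer: zjjme
brf
alu
qfvog
zvm
yzcwm
fyr
nspea
yll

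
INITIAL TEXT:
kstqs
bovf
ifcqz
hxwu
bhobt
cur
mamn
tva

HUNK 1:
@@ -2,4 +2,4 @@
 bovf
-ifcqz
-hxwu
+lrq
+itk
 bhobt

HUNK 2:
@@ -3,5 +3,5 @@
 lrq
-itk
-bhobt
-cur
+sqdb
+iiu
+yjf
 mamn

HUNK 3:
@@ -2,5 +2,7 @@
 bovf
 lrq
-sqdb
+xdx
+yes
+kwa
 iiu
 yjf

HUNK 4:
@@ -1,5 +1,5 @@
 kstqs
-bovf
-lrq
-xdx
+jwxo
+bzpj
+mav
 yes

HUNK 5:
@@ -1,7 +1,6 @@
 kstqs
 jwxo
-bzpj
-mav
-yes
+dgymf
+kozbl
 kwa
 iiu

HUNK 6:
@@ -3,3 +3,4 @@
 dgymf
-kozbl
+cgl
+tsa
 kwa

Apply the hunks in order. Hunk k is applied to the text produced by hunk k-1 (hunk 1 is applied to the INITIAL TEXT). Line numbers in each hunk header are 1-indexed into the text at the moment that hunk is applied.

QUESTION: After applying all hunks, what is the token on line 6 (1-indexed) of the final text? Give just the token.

Hunk 1: at line 2 remove [ifcqz,hxwu] add [lrq,itk] -> 8 lines: kstqs bovf lrq itk bhobt cur mamn tva
Hunk 2: at line 3 remove [itk,bhobt,cur] add [sqdb,iiu,yjf] -> 8 lines: kstqs bovf lrq sqdb iiu yjf mamn tva
Hunk 3: at line 2 remove [sqdb] add [xdx,yes,kwa] -> 10 lines: kstqs bovf lrq xdx yes kwa iiu yjf mamn tva
Hunk 4: at line 1 remove [bovf,lrq,xdx] add [jwxo,bzpj,mav] -> 10 lines: kstqs jwxo bzpj mav yes kwa iiu yjf mamn tva
Hunk 5: at line 1 remove [bzpj,mav,yes] add [dgymf,kozbl] -> 9 lines: kstqs jwxo dgymf kozbl kwa iiu yjf mamn tva
Hunk 6: at line 3 remove [kozbl] add [cgl,tsa] -> 10 lines: kstqs jwxo dgymf cgl tsa kwa iiu yjf mamn tva
Final line 6: kwa

Answer: kwa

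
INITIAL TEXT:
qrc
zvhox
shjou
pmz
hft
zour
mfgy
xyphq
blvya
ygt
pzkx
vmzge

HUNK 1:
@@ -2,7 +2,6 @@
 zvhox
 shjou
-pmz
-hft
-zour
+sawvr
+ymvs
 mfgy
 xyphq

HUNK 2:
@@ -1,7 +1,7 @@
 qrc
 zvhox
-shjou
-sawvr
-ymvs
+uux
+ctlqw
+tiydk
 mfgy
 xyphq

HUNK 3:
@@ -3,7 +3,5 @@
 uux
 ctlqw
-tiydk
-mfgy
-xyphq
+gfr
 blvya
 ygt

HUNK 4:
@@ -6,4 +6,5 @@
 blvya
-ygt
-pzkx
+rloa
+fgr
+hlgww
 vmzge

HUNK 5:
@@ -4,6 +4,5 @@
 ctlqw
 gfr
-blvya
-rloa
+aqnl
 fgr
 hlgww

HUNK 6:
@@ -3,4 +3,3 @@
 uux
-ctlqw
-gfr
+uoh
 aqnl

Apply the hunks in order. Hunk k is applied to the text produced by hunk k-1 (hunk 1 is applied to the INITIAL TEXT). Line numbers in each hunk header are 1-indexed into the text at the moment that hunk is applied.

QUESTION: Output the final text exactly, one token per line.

Hunk 1: at line 2 remove [pmz,hft,zour] add [sawvr,ymvs] -> 11 lines: qrc zvhox shjou sawvr ymvs mfgy xyphq blvya ygt pzkx vmzge
Hunk 2: at line 1 remove [shjou,sawvr,ymvs] add [uux,ctlqw,tiydk] -> 11 lines: qrc zvhox uux ctlqw tiydk mfgy xyphq blvya ygt pzkx vmzge
Hunk 3: at line 3 remove [tiydk,mfgy,xyphq] add [gfr] -> 9 lines: qrc zvhox uux ctlqw gfr blvya ygt pzkx vmzge
Hunk 4: at line 6 remove [ygt,pzkx] add [rloa,fgr,hlgww] -> 10 lines: qrc zvhox uux ctlqw gfr blvya rloa fgr hlgww vmzge
Hunk 5: at line 4 remove [blvya,rloa] add [aqnl] -> 9 lines: qrc zvhox uux ctlqw gfr aqnl fgr hlgww vmzge
Hunk 6: at line 3 remove [ctlqw,gfr] add [uoh] -> 8 lines: qrc zvhox uux uoh aqnl fgr hlgww vmzge

Answer: qrc
zvhox
uux
uoh
aqnl
fgr
hlgww
vmzge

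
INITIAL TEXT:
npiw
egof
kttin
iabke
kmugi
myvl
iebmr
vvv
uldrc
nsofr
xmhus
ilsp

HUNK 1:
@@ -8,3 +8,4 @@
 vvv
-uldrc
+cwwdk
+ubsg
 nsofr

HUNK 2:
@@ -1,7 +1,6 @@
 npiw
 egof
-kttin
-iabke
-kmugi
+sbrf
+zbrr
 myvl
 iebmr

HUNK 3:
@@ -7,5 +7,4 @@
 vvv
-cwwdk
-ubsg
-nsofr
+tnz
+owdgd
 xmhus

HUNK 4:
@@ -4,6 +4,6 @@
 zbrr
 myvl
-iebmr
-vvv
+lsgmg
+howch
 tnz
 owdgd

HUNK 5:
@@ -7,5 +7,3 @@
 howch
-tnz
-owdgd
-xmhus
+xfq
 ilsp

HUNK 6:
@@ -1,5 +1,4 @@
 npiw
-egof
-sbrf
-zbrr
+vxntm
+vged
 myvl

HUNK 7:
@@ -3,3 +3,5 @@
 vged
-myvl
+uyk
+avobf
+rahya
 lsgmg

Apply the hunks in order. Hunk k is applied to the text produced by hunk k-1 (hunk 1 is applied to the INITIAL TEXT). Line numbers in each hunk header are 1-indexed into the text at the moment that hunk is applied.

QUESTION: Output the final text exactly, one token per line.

Hunk 1: at line 8 remove [uldrc] add [cwwdk,ubsg] -> 13 lines: npiw egof kttin iabke kmugi myvl iebmr vvv cwwdk ubsg nsofr xmhus ilsp
Hunk 2: at line 1 remove [kttin,iabke,kmugi] add [sbrf,zbrr] -> 12 lines: npiw egof sbrf zbrr myvl iebmr vvv cwwdk ubsg nsofr xmhus ilsp
Hunk 3: at line 7 remove [cwwdk,ubsg,nsofr] add [tnz,owdgd] -> 11 lines: npiw egof sbrf zbrr myvl iebmr vvv tnz owdgd xmhus ilsp
Hunk 4: at line 4 remove [iebmr,vvv] add [lsgmg,howch] -> 11 lines: npiw egof sbrf zbrr myvl lsgmg howch tnz owdgd xmhus ilsp
Hunk 5: at line 7 remove [tnz,owdgd,xmhus] add [xfq] -> 9 lines: npiw egof sbrf zbrr myvl lsgmg howch xfq ilsp
Hunk 6: at line 1 remove [egof,sbrf,zbrr] add [vxntm,vged] -> 8 lines: npiw vxntm vged myvl lsgmg howch xfq ilsp
Hunk 7: at line 3 remove [myvl] add [uyk,avobf,rahya] -> 10 lines: npiw vxntm vged uyk avobf rahya lsgmg howch xfq ilsp

Answer: npiw
vxntm
vged
uyk
avobf
rahya
lsgmg
howch
xfq
ilsp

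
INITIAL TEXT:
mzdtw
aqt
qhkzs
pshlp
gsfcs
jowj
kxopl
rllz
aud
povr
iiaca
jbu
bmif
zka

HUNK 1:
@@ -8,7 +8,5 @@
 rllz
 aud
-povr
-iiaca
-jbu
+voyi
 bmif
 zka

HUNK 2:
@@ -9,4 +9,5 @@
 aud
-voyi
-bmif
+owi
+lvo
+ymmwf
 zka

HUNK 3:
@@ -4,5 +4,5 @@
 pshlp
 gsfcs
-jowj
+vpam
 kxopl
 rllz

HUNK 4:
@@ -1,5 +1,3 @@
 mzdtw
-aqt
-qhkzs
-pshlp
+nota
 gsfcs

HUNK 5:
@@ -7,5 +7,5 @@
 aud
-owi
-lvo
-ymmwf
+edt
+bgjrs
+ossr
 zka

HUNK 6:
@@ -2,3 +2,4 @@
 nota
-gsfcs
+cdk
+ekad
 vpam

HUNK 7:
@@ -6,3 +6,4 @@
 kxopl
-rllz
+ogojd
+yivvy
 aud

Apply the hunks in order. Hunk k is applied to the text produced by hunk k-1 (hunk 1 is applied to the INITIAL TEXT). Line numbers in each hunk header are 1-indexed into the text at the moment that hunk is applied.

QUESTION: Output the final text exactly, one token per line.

Hunk 1: at line 8 remove [povr,iiaca,jbu] add [voyi] -> 12 lines: mzdtw aqt qhkzs pshlp gsfcs jowj kxopl rllz aud voyi bmif zka
Hunk 2: at line 9 remove [voyi,bmif] add [owi,lvo,ymmwf] -> 13 lines: mzdtw aqt qhkzs pshlp gsfcs jowj kxopl rllz aud owi lvo ymmwf zka
Hunk 3: at line 4 remove [jowj] add [vpam] -> 13 lines: mzdtw aqt qhkzs pshlp gsfcs vpam kxopl rllz aud owi lvo ymmwf zka
Hunk 4: at line 1 remove [aqt,qhkzs,pshlp] add [nota] -> 11 lines: mzdtw nota gsfcs vpam kxopl rllz aud owi lvo ymmwf zka
Hunk 5: at line 7 remove [owi,lvo,ymmwf] add [edt,bgjrs,ossr] -> 11 lines: mzdtw nota gsfcs vpam kxopl rllz aud edt bgjrs ossr zka
Hunk 6: at line 2 remove [gsfcs] add [cdk,ekad] -> 12 lines: mzdtw nota cdk ekad vpam kxopl rllz aud edt bgjrs ossr zka
Hunk 7: at line 6 remove [rllz] add [ogojd,yivvy] -> 13 lines: mzdtw nota cdk ekad vpam kxopl ogojd yivvy aud edt bgjrs ossr zka

Answer: mzdtw
nota
cdk
ekad
vpam
kxopl
ogojd
yivvy
aud
edt
bgjrs
ossr
zka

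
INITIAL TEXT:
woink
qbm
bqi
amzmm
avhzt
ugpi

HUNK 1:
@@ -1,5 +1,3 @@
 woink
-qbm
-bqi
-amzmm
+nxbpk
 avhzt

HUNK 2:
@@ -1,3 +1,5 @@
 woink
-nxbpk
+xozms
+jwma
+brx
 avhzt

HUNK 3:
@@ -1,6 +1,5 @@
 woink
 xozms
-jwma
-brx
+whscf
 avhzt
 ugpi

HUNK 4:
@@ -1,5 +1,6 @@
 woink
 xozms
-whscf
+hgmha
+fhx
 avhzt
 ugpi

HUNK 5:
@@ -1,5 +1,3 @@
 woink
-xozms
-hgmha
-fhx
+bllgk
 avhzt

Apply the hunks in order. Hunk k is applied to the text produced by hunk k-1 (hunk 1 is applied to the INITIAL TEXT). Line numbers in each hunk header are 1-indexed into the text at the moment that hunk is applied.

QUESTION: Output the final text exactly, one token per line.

Hunk 1: at line 1 remove [qbm,bqi,amzmm] add [nxbpk] -> 4 lines: woink nxbpk avhzt ugpi
Hunk 2: at line 1 remove [nxbpk] add [xozms,jwma,brx] -> 6 lines: woink xozms jwma brx avhzt ugpi
Hunk 3: at line 1 remove [jwma,brx] add [whscf] -> 5 lines: woink xozms whscf avhzt ugpi
Hunk 4: at line 1 remove [whscf] add [hgmha,fhx] -> 6 lines: woink xozms hgmha fhx avhzt ugpi
Hunk 5: at line 1 remove [xozms,hgmha,fhx] add [bllgk] -> 4 lines: woink bllgk avhzt ugpi

Answer: woink
bllgk
avhzt
ugpi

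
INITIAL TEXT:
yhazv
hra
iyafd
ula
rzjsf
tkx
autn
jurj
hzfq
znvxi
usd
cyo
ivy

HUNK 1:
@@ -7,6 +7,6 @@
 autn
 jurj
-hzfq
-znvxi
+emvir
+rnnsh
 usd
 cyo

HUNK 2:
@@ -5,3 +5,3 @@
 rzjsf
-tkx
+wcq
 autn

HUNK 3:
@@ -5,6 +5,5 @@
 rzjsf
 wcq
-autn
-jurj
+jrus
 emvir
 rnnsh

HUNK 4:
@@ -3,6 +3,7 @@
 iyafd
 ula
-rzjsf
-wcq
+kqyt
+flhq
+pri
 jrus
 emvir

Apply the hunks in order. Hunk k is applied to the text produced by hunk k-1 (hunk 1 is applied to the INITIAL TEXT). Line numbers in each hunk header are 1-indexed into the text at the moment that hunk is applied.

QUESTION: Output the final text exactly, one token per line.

Answer: yhazv
hra
iyafd
ula
kqyt
flhq
pri
jrus
emvir
rnnsh
usd
cyo
ivy

Derivation:
Hunk 1: at line 7 remove [hzfq,znvxi] add [emvir,rnnsh] -> 13 lines: yhazv hra iyafd ula rzjsf tkx autn jurj emvir rnnsh usd cyo ivy
Hunk 2: at line 5 remove [tkx] add [wcq] -> 13 lines: yhazv hra iyafd ula rzjsf wcq autn jurj emvir rnnsh usd cyo ivy
Hunk 3: at line 5 remove [autn,jurj] add [jrus] -> 12 lines: yhazv hra iyafd ula rzjsf wcq jrus emvir rnnsh usd cyo ivy
Hunk 4: at line 3 remove [rzjsf,wcq] add [kqyt,flhq,pri] -> 13 lines: yhazv hra iyafd ula kqyt flhq pri jrus emvir rnnsh usd cyo ivy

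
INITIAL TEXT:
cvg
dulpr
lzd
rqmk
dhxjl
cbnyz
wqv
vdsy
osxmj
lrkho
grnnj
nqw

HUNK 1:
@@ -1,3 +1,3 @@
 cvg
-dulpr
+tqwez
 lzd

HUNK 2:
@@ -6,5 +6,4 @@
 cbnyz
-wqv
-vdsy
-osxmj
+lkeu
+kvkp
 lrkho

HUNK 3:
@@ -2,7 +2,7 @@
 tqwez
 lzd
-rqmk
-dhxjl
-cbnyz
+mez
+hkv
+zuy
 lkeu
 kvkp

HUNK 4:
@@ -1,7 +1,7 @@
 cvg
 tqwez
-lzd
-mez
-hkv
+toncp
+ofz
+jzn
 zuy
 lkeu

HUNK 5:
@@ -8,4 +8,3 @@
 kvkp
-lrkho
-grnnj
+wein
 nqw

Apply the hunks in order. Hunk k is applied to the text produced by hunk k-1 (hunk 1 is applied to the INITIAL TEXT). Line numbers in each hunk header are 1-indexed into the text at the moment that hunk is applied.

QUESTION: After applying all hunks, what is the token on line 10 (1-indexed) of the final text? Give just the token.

Answer: nqw

Derivation:
Hunk 1: at line 1 remove [dulpr] add [tqwez] -> 12 lines: cvg tqwez lzd rqmk dhxjl cbnyz wqv vdsy osxmj lrkho grnnj nqw
Hunk 2: at line 6 remove [wqv,vdsy,osxmj] add [lkeu,kvkp] -> 11 lines: cvg tqwez lzd rqmk dhxjl cbnyz lkeu kvkp lrkho grnnj nqw
Hunk 3: at line 2 remove [rqmk,dhxjl,cbnyz] add [mez,hkv,zuy] -> 11 lines: cvg tqwez lzd mez hkv zuy lkeu kvkp lrkho grnnj nqw
Hunk 4: at line 1 remove [lzd,mez,hkv] add [toncp,ofz,jzn] -> 11 lines: cvg tqwez toncp ofz jzn zuy lkeu kvkp lrkho grnnj nqw
Hunk 5: at line 8 remove [lrkho,grnnj] add [wein] -> 10 lines: cvg tqwez toncp ofz jzn zuy lkeu kvkp wein nqw
Final line 10: nqw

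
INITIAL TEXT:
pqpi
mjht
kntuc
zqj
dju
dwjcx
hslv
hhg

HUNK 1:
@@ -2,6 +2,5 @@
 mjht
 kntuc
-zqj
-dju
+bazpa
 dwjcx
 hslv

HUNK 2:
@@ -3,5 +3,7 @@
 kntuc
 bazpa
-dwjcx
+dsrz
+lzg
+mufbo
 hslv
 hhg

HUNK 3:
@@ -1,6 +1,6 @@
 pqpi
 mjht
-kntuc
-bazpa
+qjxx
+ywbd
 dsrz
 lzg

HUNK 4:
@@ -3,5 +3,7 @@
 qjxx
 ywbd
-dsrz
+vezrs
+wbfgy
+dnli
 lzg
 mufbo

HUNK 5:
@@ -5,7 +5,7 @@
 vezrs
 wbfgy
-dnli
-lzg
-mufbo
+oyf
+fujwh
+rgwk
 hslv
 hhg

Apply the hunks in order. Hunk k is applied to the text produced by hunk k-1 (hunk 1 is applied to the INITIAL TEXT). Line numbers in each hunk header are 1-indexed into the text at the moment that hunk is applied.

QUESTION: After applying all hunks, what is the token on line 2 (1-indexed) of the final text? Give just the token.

Hunk 1: at line 2 remove [zqj,dju] add [bazpa] -> 7 lines: pqpi mjht kntuc bazpa dwjcx hslv hhg
Hunk 2: at line 3 remove [dwjcx] add [dsrz,lzg,mufbo] -> 9 lines: pqpi mjht kntuc bazpa dsrz lzg mufbo hslv hhg
Hunk 3: at line 1 remove [kntuc,bazpa] add [qjxx,ywbd] -> 9 lines: pqpi mjht qjxx ywbd dsrz lzg mufbo hslv hhg
Hunk 4: at line 3 remove [dsrz] add [vezrs,wbfgy,dnli] -> 11 lines: pqpi mjht qjxx ywbd vezrs wbfgy dnli lzg mufbo hslv hhg
Hunk 5: at line 5 remove [dnli,lzg,mufbo] add [oyf,fujwh,rgwk] -> 11 lines: pqpi mjht qjxx ywbd vezrs wbfgy oyf fujwh rgwk hslv hhg
Final line 2: mjht

Answer: mjht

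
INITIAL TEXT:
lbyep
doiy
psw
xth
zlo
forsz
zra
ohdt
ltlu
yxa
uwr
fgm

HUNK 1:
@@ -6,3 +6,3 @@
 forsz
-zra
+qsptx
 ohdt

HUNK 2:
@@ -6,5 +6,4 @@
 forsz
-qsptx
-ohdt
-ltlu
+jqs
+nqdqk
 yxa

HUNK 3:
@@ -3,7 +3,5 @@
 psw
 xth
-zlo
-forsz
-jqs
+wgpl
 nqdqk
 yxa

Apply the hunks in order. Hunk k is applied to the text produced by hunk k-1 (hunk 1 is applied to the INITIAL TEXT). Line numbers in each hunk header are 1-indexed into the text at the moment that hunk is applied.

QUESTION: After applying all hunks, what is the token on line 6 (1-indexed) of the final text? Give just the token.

Answer: nqdqk

Derivation:
Hunk 1: at line 6 remove [zra] add [qsptx] -> 12 lines: lbyep doiy psw xth zlo forsz qsptx ohdt ltlu yxa uwr fgm
Hunk 2: at line 6 remove [qsptx,ohdt,ltlu] add [jqs,nqdqk] -> 11 lines: lbyep doiy psw xth zlo forsz jqs nqdqk yxa uwr fgm
Hunk 3: at line 3 remove [zlo,forsz,jqs] add [wgpl] -> 9 lines: lbyep doiy psw xth wgpl nqdqk yxa uwr fgm
Final line 6: nqdqk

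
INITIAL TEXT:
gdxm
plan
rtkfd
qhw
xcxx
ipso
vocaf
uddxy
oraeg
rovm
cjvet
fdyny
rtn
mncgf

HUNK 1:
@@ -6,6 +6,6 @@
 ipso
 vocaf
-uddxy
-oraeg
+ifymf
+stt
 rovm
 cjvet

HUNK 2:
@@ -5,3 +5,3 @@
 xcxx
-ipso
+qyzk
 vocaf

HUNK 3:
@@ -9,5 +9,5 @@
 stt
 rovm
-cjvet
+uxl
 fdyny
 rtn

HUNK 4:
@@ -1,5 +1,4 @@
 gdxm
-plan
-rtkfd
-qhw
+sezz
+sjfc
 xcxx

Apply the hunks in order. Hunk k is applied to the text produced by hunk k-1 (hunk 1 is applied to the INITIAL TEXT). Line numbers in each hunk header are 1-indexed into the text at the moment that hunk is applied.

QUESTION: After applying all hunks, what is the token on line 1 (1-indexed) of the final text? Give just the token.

Hunk 1: at line 6 remove [uddxy,oraeg] add [ifymf,stt] -> 14 lines: gdxm plan rtkfd qhw xcxx ipso vocaf ifymf stt rovm cjvet fdyny rtn mncgf
Hunk 2: at line 5 remove [ipso] add [qyzk] -> 14 lines: gdxm plan rtkfd qhw xcxx qyzk vocaf ifymf stt rovm cjvet fdyny rtn mncgf
Hunk 3: at line 9 remove [cjvet] add [uxl] -> 14 lines: gdxm plan rtkfd qhw xcxx qyzk vocaf ifymf stt rovm uxl fdyny rtn mncgf
Hunk 4: at line 1 remove [plan,rtkfd,qhw] add [sezz,sjfc] -> 13 lines: gdxm sezz sjfc xcxx qyzk vocaf ifymf stt rovm uxl fdyny rtn mncgf
Final line 1: gdxm

Answer: gdxm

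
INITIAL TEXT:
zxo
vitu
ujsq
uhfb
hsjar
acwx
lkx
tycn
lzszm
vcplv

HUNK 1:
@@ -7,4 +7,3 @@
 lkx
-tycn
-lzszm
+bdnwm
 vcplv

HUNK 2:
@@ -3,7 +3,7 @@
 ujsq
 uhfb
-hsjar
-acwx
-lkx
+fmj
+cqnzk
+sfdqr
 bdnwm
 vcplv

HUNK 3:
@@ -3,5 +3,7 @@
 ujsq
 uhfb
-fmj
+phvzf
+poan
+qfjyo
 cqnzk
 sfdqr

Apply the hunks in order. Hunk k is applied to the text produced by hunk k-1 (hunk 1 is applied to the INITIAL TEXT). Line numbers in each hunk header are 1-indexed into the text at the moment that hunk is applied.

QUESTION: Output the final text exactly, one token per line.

Answer: zxo
vitu
ujsq
uhfb
phvzf
poan
qfjyo
cqnzk
sfdqr
bdnwm
vcplv

Derivation:
Hunk 1: at line 7 remove [tycn,lzszm] add [bdnwm] -> 9 lines: zxo vitu ujsq uhfb hsjar acwx lkx bdnwm vcplv
Hunk 2: at line 3 remove [hsjar,acwx,lkx] add [fmj,cqnzk,sfdqr] -> 9 lines: zxo vitu ujsq uhfb fmj cqnzk sfdqr bdnwm vcplv
Hunk 3: at line 3 remove [fmj] add [phvzf,poan,qfjyo] -> 11 lines: zxo vitu ujsq uhfb phvzf poan qfjyo cqnzk sfdqr bdnwm vcplv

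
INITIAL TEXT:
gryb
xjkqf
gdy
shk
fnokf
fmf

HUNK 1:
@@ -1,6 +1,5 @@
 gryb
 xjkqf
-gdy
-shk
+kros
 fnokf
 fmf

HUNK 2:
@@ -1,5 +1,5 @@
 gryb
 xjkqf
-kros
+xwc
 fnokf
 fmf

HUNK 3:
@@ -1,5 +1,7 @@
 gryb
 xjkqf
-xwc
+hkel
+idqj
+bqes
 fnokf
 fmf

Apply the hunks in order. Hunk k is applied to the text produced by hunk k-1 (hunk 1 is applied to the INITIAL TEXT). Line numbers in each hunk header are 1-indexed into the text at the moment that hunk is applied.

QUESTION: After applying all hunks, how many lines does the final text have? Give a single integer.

Answer: 7

Derivation:
Hunk 1: at line 1 remove [gdy,shk] add [kros] -> 5 lines: gryb xjkqf kros fnokf fmf
Hunk 2: at line 1 remove [kros] add [xwc] -> 5 lines: gryb xjkqf xwc fnokf fmf
Hunk 3: at line 1 remove [xwc] add [hkel,idqj,bqes] -> 7 lines: gryb xjkqf hkel idqj bqes fnokf fmf
Final line count: 7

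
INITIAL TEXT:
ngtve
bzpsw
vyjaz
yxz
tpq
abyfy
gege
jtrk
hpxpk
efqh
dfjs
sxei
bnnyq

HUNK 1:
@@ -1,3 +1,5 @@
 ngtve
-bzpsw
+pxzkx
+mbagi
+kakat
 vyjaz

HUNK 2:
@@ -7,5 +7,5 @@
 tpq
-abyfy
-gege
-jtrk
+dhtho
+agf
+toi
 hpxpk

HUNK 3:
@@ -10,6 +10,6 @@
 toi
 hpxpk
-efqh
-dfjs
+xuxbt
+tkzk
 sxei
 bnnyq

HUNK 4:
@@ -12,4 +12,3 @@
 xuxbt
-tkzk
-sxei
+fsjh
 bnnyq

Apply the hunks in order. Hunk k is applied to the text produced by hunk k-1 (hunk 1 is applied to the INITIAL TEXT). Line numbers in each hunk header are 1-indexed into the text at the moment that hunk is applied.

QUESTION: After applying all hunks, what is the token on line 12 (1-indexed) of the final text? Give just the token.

Answer: xuxbt

Derivation:
Hunk 1: at line 1 remove [bzpsw] add [pxzkx,mbagi,kakat] -> 15 lines: ngtve pxzkx mbagi kakat vyjaz yxz tpq abyfy gege jtrk hpxpk efqh dfjs sxei bnnyq
Hunk 2: at line 7 remove [abyfy,gege,jtrk] add [dhtho,agf,toi] -> 15 lines: ngtve pxzkx mbagi kakat vyjaz yxz tpq dhtho agf toi hpxpk efqh dfjs sxei bnnyq
Hunk 3: at line 10 remove [efqh,dfjs] add [xuxbt,tkzk] -> 15 lines: ngtve pxzkx mbagi kakat vyjaz yxz tpq dhtho agf toi hpxpk xuxbt tkzk sxei bnnyq
Hunk 4: at line 12 remove [tkzk,sxei] add [fsjh] -> 14 lines: ngtve pxzkx mbagi kakat vyjaz yxz tpq dhtho agf toi hpxpk xuxbt fsjh bnnyq
Final line 12: xuxbt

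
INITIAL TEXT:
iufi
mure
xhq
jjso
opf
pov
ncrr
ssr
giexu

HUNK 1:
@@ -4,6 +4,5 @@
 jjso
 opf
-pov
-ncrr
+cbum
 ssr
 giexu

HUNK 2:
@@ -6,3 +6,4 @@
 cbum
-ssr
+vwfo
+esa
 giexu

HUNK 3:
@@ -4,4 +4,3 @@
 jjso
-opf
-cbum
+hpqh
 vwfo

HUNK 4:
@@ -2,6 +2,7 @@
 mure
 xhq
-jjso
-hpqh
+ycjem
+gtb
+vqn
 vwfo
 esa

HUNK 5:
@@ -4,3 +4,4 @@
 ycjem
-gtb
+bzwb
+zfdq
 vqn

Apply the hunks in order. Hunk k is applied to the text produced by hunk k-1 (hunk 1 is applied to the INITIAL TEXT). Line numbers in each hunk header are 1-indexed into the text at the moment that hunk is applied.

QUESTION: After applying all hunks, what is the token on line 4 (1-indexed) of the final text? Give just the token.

Hunk 1: at line 4 remove [pov,ncrr] add [cbum] -> 8 lines: iufi mure xhq jjso opf cbum ssr giexu
Hunk 2: at line 6 remove [ssr] add [vwfo,esa] -> 9 lines: iufi mure xhq jjso opf cbum vwfo esa giexu
Hunk 3: at line 4 remove [opf,cbum] add [hpqh] -> 8 lines: iufi mure xhq jjso hpqh vwfo esa giexu
Hunk 4: at line 2 remove [jjso,hpqh] add [ycjem,gtb,vqn] -> 9 lines: iufi mure xhq ycjem gtb vqn vwfo esa giexu
Hunk 5: at line 4 remove [gtb] add [bzwb,zfdq] -> 10 lines: iufi mure xhq ycjem bzwb zfdq vqn vwfo esa giexu
Final line 4: ycjem

Answer: ycjem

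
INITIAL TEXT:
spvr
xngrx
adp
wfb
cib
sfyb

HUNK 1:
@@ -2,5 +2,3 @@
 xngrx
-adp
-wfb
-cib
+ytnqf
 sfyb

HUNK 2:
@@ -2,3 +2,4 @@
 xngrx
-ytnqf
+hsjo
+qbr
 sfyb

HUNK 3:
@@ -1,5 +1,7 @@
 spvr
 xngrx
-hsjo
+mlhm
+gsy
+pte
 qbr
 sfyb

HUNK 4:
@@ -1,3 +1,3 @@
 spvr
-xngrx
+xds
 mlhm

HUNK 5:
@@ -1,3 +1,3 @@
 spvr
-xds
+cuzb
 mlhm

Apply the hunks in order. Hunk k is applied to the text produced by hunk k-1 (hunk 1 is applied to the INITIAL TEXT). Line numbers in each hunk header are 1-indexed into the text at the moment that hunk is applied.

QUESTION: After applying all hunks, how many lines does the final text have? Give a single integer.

Hunk 1: at line 2 remove [adp,wfb,cib] add [ytnqf] -> 4 lines: spvr xngrx ytnqf sfyb
Hunk 2: at line 2 remove [ytnqf] add [hsjo,qbr] -> 5 lines: spvr xngrx hsjo qbr sfyb
Hunk 3: at line 1 remove [hsjo] add [mlhm,gsy,pte] -> 7 lines: spvr xngrx mlhm gsy pte qbr sfyb
Hunk 4: at line 1 remove [xngrx] add [xds] -> 7 lines: spvr xds mlhm gsy pte qbr sfyb
Hunk 5: at line 1 remove [xds] add [cuzb] -> 7 lines: spvr cuzb mlhm gsy pte qbr sfyb
Final line count: 7

Answer: 7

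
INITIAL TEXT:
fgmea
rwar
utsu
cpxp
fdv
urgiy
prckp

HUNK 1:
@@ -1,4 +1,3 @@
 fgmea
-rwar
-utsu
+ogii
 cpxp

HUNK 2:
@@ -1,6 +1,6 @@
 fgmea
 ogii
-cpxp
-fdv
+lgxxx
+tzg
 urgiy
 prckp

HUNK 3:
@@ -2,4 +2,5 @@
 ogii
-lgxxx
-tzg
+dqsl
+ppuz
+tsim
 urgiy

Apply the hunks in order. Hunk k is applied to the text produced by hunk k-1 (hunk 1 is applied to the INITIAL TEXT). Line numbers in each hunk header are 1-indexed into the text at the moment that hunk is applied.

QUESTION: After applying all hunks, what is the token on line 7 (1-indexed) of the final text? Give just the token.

Hunk 1: at line 1 remove [rwar,utsu] add [ogii] -> 6 lines: fgmea ogii cpxp fdv urgiy prckp
Hunk 2: at line 1 remove [cpxp,fdv] add [lgxxx,tzg] -> 6 lines: fgmea ogii lgxxx tzg urgiy prckp
Hunk 3: at line 2 remove [lgxxx,tzg] add [dqsl,ppuz,tsim] -> 7 lines: fgmea ogii dqsl ppuz tsim urgiy prckp
Final line 7: prckp

Answer: prckp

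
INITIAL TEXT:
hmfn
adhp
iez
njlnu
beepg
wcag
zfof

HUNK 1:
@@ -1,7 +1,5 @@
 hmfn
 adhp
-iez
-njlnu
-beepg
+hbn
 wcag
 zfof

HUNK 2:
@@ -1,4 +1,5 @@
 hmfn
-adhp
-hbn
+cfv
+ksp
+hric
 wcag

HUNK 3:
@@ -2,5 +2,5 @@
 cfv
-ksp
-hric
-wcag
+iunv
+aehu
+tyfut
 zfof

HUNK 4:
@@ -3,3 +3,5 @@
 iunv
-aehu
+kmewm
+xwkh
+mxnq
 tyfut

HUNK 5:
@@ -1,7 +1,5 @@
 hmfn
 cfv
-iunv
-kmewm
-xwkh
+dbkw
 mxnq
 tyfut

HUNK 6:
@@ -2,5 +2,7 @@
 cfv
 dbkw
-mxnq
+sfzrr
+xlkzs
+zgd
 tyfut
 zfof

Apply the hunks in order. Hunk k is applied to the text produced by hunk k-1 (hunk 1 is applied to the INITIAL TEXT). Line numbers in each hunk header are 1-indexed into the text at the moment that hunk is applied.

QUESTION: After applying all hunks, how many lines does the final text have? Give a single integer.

Answer: 8

Derivation:
Hunk 1: at line 1 remove [iez,njlnu,beepg] add [hbn] -> 5 lines: hmfn adhp hbn wcag zfof
Hunk 2: at line 1 remove [adhp,hbn] add [cfv,ksp,hric] -> 6 lines: hmfn cfv ksp hric wcag zfof
Hunk 3: at line 2 remove [ksp,hric,wcag] add [iunv,aehu,tyfut] -> 6 lines: hmfn cfv iunv aehu tyfut zfof
Hunk 4: at line 3 remove [aehu] add [kmewm,xwkh,mxnq] -> 8 lines: hmfn cfv iunv kmewm xwkh mxnq tyfut zfof
Hunk 5: at line 1 remove [iunv,kmewm,xwkh] add [dbkw] -> 6 lines: hmfn cfv dbkw mxnq tyfut zfof
Hunk 6: at line 2 remove [mxnq] add [sfzrr,xlkzs,zgd] -> 8 lines: hmfn cfv dbkw sfzrr xlkzs zgd tyfut zfof
Final line count: 8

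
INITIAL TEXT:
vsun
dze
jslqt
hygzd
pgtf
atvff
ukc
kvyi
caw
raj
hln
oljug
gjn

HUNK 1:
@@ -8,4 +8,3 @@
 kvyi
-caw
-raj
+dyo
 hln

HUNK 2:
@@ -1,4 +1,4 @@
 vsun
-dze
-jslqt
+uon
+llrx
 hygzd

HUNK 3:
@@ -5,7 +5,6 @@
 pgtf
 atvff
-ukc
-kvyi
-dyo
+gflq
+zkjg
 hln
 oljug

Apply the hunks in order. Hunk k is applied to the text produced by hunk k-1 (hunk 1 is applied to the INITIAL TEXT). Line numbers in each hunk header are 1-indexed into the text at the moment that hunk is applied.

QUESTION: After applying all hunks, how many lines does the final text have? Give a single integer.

Hunk 1: at line 8 remove [caw,raj] add [dyo] -> 12 lines: vsun dze jslqt hygzd pgtf atvff ukc kvyi dyo hln oljug gjn
Hunk 2: at line 1 remove [dze,jslqt] add [uon,llrx] -> 12 lines: vsun uon llrx hygzd pgtf atvff ukc kvyi dyo hln oljug gjn
Hunk 3: at line 5 remove [ukc,kvyi,dyo] add [gflq,zkjg] -> 11 lines: vsun uon llrx hygzd pgtf atvff gflq zkjg hln oljug gjn
Final line count: 11

Answer: 11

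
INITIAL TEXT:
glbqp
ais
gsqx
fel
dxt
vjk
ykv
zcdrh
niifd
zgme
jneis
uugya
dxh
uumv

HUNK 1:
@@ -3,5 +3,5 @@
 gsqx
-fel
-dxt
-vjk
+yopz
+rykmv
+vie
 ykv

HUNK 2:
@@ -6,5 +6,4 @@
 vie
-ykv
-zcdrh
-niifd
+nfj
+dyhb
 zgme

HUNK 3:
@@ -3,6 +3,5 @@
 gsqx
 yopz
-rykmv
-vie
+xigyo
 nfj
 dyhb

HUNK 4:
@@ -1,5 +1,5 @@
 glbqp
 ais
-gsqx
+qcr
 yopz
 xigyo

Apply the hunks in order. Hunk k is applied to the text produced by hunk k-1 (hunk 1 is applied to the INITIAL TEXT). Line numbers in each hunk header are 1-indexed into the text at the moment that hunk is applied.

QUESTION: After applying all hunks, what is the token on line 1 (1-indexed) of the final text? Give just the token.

Hunk 1: at line 3 remove [fel,dxt,vjk] add [yopz,rykmv,vie] -> 14 lines: glbqp ais gsqx yopz rykmv vie ykv zcdrh niifd zgme jneis uugya dxh uumv
Hunk 2: at line 6 remove [ykv,zcdrh,niifd] add [nfj,dyhb] -> 13 lines: glbqp ais gsqx yopz rykmv vie nfj dyhb zgme jneis uugya dxh uumv
Hunk 3: at line 3 remove [rykmv,vie] add [xigyo] -> 12 lines: glbqp ais gsqx yopz xigyo nfj dyhb zgme jneis uugya dxh uumv
Hunk 4: at line 1 remove [gsqx] add [qcr] -> 12 lines: glbqp ais qcr yopz xigyo nfj dyhb zgme jneis uugya dxh uumv
Final line 1: glbqp

Answer: glbqp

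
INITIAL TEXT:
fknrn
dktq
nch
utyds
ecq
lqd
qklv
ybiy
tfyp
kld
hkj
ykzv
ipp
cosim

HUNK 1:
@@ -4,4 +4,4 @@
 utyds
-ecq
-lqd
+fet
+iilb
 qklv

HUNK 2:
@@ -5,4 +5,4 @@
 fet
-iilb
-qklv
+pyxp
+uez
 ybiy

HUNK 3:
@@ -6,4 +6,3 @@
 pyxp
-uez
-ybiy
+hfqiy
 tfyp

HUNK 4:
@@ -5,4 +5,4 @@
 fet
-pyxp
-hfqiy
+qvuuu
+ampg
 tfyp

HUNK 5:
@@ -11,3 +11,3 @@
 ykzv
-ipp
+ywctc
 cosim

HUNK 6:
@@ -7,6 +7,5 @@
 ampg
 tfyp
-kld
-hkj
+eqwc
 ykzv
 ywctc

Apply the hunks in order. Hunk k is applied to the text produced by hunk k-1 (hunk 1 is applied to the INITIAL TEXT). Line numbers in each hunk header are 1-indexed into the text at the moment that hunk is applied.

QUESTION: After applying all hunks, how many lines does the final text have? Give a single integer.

Hunk 1: at line 4 remove [ecq,lqd] add [fet,iilb] -> 14 lines: fknrn dktq nch utyds fet iilb qklv ybiy tfyp kld hkj ykzv ipp cosim
Hunk 2: at line 5 remove [iilb,qklv] add [pyxp,uez] -> 14 lines: fknrn dktq nch utyds fet pyxp uez ybiy tfyp kld hkj ykzv ipp cosim
Hunk 3: at line 6 remove [uez,ybiy] add [hfqiy] -> 13 lines: fknrn dktq nch utyds fet pyxp hfqiy tfyp kld hkj ykzv ipp cosim
Hunk 4: at line 5 remove [pyxp,hfqiy] add [qvuuu,ampg] -> 13 lines: fknrn dktq nch utyds fet qvuuu ampg tfyp kld hkj ykzv ipp cosim
Hunk 5: at line 11 remove [ipp] add [ywctc] -> 13 lines: fknrn dktq nch utyds fet qvuuu ampg tfyp kld hkj ykzv ywctc cosim
Hunk 6: at line 7 remove [kld,hkj] add [eqwc] -> 12 lines: fknrn dktq nch utyds fet qvuuu ampg tfyp eqwc ykzv ywctc cosim
Final line count: 12

Answer: 12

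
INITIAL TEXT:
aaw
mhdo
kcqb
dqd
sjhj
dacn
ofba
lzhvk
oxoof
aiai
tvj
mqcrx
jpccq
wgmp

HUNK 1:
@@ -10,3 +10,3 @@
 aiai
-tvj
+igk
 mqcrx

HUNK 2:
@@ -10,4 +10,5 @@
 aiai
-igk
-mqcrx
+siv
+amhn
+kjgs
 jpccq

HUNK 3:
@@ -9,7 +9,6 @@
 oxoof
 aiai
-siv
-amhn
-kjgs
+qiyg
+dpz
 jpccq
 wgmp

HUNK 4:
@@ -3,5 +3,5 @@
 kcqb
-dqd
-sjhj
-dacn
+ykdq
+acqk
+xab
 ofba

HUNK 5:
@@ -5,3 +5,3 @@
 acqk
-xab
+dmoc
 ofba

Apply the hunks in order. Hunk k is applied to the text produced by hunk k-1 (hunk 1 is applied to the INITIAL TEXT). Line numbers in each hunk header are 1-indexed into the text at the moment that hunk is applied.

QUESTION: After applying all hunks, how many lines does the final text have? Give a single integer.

Hunk 1: at line 10 remove [tvj] add [igk] -> 14 lines: aaw mhdo kcqb dqd sjhj dacn ofba lzhvk oxoof aiai igk mqcrx jpccq wgmp
Hunk 2: at line 10 remove [igk,mqcrx] add [siv,amhn,kjgs] -> 15 lines: aaw mhdo kcqb dqd sjhj dacn ofba lzhvk oxoof aiai siv amhn kjgs jpccq wgmp
Hunk 3: at line 9 remove [siv,amhn,kjgs] add [qiyg,dpz] -> 14 lines: aaw mhdo kcqb dqd sjhj dacn ofba lzhvk oxoof aiai qiyg dpz jpccq wgmp
Hunk 4: at line 3 remove [dqd,sjhj,dacn] add [ykdq,acqk,xab] -> 14 lines: aaw mhdo kcqb ykdq acqk xab ofba lzhvk oxoof aiai qiyg dpz jpccq wgmp
Hunk 5: at line 5 remove [xab] add [dmoc] -> 14 lines: aaw mhdo kcqb ykdq acqk dmoc ofba lzhvk oxoof aiai qiyg dpz jpccq wgmp
Final line count: 14

Answer: 14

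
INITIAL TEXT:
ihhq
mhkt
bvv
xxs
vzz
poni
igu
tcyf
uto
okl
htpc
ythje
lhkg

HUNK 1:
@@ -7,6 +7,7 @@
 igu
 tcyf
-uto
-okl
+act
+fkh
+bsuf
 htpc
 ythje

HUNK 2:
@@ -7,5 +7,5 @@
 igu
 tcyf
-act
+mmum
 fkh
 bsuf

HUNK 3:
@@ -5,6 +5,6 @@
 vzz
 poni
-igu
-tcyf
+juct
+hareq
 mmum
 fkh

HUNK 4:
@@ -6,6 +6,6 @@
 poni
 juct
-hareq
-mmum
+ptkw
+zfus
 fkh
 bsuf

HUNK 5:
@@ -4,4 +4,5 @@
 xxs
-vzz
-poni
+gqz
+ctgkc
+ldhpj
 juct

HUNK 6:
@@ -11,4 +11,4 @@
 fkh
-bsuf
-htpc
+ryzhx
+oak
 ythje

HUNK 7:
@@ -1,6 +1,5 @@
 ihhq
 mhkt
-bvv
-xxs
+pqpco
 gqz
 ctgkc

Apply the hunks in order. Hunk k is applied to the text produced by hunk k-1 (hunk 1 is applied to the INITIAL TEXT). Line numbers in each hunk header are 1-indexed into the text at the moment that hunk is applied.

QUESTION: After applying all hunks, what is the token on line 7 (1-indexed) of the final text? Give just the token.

Answer: juct

Derivation:
Hunk 1: at line 7 remove [uto,okl] add [act,fkh,bsuf] -> 14 lines: ihhq mhkt bvv xxs vzz poni igu tcyf act fkh bsuf htpc ythje lhkg
Hunk 2: at line 7 remove [act] add [mmum] -> 14 lines: ihhq mhkt bvv xxs vzz poni igu tcyf mmum fkh bsuf htpc ythje lhkg
Hunk 3: at line 5 remove [igu,tcyf] add [juct,hareq] -> 14 lines: ihhq mhkt bvv xxs vzz poni juct hareq mmum fkh bsuf htpc ythje lhkg
Hunk 4: at line 6 remove [hareq,mmum] add [ptkw,zfus] -> 14 lines: ihhq mhkt bvv xxs vzz poni juct ptkw zfus fkh bsuf htpc ythje lhkg
Hunk 5: at line 4 remove [vzz,poni] add [gqz,ctgkc,ldhpj] -> 15 lines: ihhq mhkt bvv xxs gqz ctgkc ldhpj juct ptkw zfus fkh bsuf htpc ythje lhkg
Hunk 6: at line 11 remove [bsuf,htpc] add [ryzhx,oak] -> 15 lines: ihhq mhkt bvv xxs gqz ctgkc ldhpj juct ptkw zfus fkh ryzhx oak ythje lhkg
Hunk 7: at line 1 remove [bvv,xxs] add [pqpco] -> 14 lines: ihhq mhkt pqpco gqz ctgkc ldhpj juct ptkw zfus fkh ryzhx oak ythje lhkg
Final line 7: juct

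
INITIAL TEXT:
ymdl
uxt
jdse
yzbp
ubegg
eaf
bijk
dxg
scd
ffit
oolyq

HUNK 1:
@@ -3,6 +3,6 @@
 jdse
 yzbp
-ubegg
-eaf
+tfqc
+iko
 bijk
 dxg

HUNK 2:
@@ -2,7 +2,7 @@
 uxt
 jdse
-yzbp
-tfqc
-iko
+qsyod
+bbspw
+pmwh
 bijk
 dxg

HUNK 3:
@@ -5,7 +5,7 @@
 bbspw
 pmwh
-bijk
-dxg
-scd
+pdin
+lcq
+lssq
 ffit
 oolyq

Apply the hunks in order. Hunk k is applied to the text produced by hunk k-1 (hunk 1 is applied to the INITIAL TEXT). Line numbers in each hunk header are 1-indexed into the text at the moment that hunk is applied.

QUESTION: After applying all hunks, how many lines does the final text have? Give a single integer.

Hunk 1: at line 3 remove [ubegg,eaf] add [tfqc,iko] -> 11 lines: ymdl uxt jdse yzbp tfqc iko bijk dxg scd ffit oolyq
Hunk 2: at line 2 remove [yzbp,tfqc,iko] add [qsyod,bbspw,pmwh] -> 11 lines: ymdl uxt jdse qsyod bbspw pmwh bijk dxg scd ffit oolyq
Hunk 3: at line 5 remove [bijk,dxg,scd] add [pdin,lcq,lssq] -> 11 lines: ymdl uxt jdse qsyod bbspw pmwh pdin lcq lssq ffit oolyq
Final line count: 11

Answer: 11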